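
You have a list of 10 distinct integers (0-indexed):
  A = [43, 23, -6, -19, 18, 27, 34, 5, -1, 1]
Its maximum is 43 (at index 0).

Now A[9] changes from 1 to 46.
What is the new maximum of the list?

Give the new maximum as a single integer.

Answer: 46

Derivation:
Old max = 43 (at index 0)
Change: A[9] 1 -> 46
Changed element was NOT the old max.
  New max = max(old_max, new_val) = max(43, 46) = 46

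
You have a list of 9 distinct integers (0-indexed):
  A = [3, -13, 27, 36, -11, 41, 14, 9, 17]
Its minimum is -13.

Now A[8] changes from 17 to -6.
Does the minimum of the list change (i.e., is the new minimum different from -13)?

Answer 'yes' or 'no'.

Old min = -13
Change: A[8] 17 -> -6
Changed element was NOT the min; min changes only if -6 < -13.
New min = -13; changed? no

Answer: no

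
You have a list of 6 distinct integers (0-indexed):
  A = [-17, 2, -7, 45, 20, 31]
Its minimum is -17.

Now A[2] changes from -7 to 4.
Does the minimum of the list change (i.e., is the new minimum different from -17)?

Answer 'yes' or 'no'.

Answer: no

Derivation:
Old min = -17
Change: A[2] -7 -> 4
Changed element was NOT the min; min changes only if 4 < -17.
New min = -17; changed? no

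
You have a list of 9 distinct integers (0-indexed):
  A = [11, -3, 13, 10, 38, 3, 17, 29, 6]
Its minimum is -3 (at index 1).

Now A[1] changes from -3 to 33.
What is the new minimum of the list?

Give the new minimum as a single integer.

Old min = -3 (at index 1)
Change: A[1] -3 -> 33
Changed element WAS the min. Need to check: is 33 still <= all others?
  Min of remaining elements: 3
  New min = min(33, 3) = 3

Answer: 3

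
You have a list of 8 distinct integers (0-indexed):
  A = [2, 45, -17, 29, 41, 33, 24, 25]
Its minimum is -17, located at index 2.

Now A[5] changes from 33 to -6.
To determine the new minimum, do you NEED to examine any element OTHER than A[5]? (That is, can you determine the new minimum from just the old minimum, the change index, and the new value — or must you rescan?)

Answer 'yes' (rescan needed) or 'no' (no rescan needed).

Answer: no

Derivation:
Old min = -17 at index 2
Change at index 5: 33 -> -6
Index 5 was NOT the min. New min = min(-17, -6). No rescan of other elements needed.
Needs rescan: no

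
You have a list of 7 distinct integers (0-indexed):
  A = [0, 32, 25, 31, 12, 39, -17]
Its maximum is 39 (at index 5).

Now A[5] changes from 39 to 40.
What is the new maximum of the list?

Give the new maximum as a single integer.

Answer: 40

Derivation:
Old max = 39 (at index 5)
Change: A[5] 39 -> 40
Changed element WAS the max -> may need rescan.
  Max of remaining elements: 32
  New max = max(40, 32) = 40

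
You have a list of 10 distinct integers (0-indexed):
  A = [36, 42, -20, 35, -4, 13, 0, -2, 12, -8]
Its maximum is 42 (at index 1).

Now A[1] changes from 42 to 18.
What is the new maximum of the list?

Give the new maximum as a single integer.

Old max = 42 (at index 1)
Change: A[1] 42 -> 18
Changed element WAS the max -> may need rescan.
  Max of remaining elements: 36
  New max = max(18, 36) = 36

Answer: 36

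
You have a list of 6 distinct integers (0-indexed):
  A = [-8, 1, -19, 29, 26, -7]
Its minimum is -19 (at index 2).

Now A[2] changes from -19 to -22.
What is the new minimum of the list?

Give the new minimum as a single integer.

Old min = -19 (at index 2)
Change: A[2] -19 -> -22
Changed element WAS the min. Need to check: is -22 still <= all others?
  Min of remaining elements: -8
  New min = min(-22, -8) = -22

Answer: -22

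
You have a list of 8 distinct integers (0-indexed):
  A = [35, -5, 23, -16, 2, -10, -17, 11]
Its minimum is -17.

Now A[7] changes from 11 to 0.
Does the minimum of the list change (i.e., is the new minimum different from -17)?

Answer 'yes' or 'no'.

Answer: no

Derivation:
Old min = -17
Change: A[7] 11 -> 0
Changed element was NOT the min; min changes only if 0 < -17.
New min = -17; changed? no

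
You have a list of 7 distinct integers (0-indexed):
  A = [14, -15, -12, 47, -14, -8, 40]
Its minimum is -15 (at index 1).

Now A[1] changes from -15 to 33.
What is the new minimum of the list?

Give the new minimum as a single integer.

Old min = -15 (at index 1)
Change: A[1] -15 -> 33
Changed element WAS the min. Need to check: is 33 still <= all others?
  Min of remaining elements: -14
  New min = min(33, -14) = -14

Answer: -14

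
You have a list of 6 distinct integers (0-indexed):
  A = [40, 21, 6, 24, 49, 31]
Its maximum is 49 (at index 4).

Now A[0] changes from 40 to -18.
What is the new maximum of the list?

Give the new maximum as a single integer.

Old max = 49 (at index 4)
Change: A[0] 40 -> -18
Changed element was NOT the old max.
  New max = max(old_max, new_val) = max(49, -18) = 49

Answer: 49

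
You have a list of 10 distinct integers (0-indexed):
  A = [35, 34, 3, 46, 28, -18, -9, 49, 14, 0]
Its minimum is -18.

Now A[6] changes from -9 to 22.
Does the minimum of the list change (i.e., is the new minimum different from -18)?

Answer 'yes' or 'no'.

Old min = -18
Change: A[6] -9 -> 22
Changed element was NOT the min; min changes only if 22 < -18.
New min = -18; changed? no

Answer: no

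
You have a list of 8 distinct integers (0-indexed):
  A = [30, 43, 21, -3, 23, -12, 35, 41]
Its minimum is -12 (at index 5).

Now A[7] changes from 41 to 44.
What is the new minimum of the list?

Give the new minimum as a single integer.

Answer: -12

Derivation:
Old min = -12 (at index 5)
Change: A[7] 41 -> 44
Changed element was NOT the old min.
  New min = min(old_min, new_val) = min(-12, 44) = -12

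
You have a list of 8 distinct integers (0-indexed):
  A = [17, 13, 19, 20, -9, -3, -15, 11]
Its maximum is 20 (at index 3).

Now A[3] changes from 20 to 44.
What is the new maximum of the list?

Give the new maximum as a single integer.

Answer: 44

Derivation:
Old max = 20 (at index 3)
Change: A[3] 20 -> 44
Changed element WAS the max -> may need rescan.
  Max of remaining elements: 19
  New max = max(44, 19) = 44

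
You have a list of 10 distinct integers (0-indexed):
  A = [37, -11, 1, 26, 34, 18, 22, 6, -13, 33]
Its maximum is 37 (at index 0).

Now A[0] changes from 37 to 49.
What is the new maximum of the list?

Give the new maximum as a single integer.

Old max = 37 (at index 0)
Change: A[0] 37 -> 49
Changed element WAS the max -> may need rescan.
  Max of remaining elements: 34
  New max = max(49, 34) = 49

Answer: 49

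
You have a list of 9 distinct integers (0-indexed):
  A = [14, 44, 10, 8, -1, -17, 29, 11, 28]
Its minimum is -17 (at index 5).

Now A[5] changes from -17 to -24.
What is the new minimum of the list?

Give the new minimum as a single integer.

Old min = -17 (at index 5)
Change: A[5] -17 -> -24
Changed element WAS the min. Need to check: is -24 still <= all others?
  Min of remaining elements: -1
  New min = min(-24, -1) = -24

Answer: -24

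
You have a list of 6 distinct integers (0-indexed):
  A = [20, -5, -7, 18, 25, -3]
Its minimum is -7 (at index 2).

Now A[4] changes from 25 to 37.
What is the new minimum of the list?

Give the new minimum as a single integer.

Answer: -7

Derivation:
Old min = -7 (at index 2)
Change: A[4] 25 -> 37
Changed element was NOT the old min.
  New min = min(old_min, new_val) = min(-7, 37) = -7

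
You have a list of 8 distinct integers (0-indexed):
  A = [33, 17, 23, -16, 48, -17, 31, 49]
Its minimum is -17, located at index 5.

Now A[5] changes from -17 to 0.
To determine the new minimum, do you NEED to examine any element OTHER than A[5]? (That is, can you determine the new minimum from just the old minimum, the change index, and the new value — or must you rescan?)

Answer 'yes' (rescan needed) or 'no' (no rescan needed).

Answer: yes

Derivation:
Old min = -17 at index 5
Change at index 5: -17 -> 0
Index 5 WAS the min and new value 0 > old min -17. Must rescan other elements to find the new min.
Needs rescan: yes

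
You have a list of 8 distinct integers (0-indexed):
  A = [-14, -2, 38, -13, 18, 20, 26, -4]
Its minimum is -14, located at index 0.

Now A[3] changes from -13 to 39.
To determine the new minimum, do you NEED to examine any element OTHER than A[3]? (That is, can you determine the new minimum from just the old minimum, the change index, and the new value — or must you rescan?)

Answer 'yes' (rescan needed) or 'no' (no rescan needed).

Old min = -14 at index 0
Change at index 3: -13 -> 39
Index 3 was NOT the min. New min = min(-14, 39). No rescan of other elements needed.
Needs rescan: no

Answer: no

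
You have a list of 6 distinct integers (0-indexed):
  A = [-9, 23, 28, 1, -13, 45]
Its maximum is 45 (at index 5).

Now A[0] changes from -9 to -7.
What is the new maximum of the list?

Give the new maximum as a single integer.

Old max = 45 (at index 5)
Change: A[0] -9 -> -7
Changed element was NOT the old max.
  New max = max(old_max, new_val) = max(45, -7) = 45

Answer: 45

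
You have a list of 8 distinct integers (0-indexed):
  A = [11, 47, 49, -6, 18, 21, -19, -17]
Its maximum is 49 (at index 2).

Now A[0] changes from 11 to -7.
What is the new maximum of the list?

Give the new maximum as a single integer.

Answer: 49

Derivation:
Old max = 49 (at index 2)
Change: A[0] 11 -> -7
Changed element was NOT the old max.
  New max = max(old_max, new_val) = max(49, -7) = 49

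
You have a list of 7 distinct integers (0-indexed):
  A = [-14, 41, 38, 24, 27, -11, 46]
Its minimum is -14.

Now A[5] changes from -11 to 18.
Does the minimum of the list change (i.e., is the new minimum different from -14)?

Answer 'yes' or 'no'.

Old min = -14
Change: A[5] -11 -> 18
Changed element was NOT the min; min changes only if 18 < -14.
New min = -14; changed? no

Answer: no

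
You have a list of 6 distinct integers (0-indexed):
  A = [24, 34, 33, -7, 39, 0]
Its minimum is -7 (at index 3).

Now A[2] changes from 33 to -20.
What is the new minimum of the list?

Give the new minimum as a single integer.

Old min = -7 (at index 3)
Change: A[2] 33 -> -20
Changed element was NOT the old min.
  New min = min(old_min, new_val) = min(-7, -20) = -20

Answer: -20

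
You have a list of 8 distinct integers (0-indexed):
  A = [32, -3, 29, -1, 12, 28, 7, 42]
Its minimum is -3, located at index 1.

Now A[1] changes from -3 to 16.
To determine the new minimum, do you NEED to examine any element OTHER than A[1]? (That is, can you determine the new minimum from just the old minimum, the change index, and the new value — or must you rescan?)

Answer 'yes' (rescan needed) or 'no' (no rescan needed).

Old min = -3 at index 1
Change at index 1: -3 -> 16
Index 1 WAS the min and new value 16 > old min -3. Must rescan other elements to find the new min.
Needs rescan: yes

Answer: yes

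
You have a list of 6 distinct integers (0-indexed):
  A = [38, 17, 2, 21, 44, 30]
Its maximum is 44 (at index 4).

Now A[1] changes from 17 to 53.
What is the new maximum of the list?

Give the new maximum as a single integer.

Old max = 44 (at index 4)
Change: A[1] 17 -> 53
Changed element was NOT the old max.
  New max = max(old_max, new_val) = max(44, 53) = 53

Answer: 53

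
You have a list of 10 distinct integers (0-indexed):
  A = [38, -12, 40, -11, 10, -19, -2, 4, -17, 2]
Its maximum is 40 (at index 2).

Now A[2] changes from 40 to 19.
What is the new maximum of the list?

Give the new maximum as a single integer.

Old max = 40 (at index 2)
Change: A[2] 40 -> 19
Changed element WAS the max -> may need rescan.
  Max of remaining elements: 38
  New max = max(19, 38) = 38

Answer: 38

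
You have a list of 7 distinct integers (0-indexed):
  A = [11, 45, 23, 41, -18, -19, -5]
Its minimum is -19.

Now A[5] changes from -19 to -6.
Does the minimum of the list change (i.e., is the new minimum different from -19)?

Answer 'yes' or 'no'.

Old min = -19
Change: A[5] -19 -> -6
Changed element was the min; new min must be rechecked.
New min = -18; changed? yes

Answer: yes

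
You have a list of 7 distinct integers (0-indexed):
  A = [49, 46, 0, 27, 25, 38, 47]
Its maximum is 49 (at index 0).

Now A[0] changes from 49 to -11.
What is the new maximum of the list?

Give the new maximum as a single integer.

Old max = 49 (at index 0)
Change: A[0] 49 -> -11
Changed element WAS the max -> may need rescan.
  Max of remaining elements: 47
  New max = max(-11, 47) = 47

Answer: 47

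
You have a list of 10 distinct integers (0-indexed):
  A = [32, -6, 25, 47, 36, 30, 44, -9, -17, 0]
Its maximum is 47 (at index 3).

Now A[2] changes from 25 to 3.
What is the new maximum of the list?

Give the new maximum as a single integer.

Old max = 47 (at index 3)
Change: A[2] 25 -> 3
Changed element was NOT the old max.
  New max = max(old_max, new_val) = max(47, 3) = 47

Answer: 47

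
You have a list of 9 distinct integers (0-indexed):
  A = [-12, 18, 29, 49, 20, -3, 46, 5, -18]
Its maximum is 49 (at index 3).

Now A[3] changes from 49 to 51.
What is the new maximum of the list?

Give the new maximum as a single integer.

Old max = 49 (at index 3)
Change: A[3] 49 -> 51
Changed element WAS the max -> may need rescan.
  Max of remaining elements: 46
  New max = max(51, 46) = 51

Answer: 51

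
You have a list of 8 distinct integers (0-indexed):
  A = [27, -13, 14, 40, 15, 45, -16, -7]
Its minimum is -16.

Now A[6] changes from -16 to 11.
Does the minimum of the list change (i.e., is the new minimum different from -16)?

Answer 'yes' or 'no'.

Old min = -16
Change: A[6] -16 -> 11
Changed element was the min; new min must be rechecked.
New min = -13; changed? yes

Answer: yes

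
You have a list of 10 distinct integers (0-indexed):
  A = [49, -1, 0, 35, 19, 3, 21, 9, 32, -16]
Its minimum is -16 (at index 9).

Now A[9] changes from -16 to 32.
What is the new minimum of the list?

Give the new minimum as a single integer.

Old min = -16 (at index 9)
Change: A[9] -16 -> 32
Changed element WAS the min. Need to check: is 32 still <= all others?
  Min of remaining elements: -1
  New min = min(32, -1) = -1

Answer: -1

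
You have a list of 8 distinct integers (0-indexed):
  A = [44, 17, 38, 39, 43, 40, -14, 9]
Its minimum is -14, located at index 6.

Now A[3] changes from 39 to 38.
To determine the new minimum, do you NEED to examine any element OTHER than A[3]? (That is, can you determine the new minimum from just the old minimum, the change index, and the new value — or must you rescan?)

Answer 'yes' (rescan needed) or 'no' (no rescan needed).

Old min = -14 at index 6
Change at index 3: 39 -> 38
Index 3 was NOT the min. New min = min(-14, 38). No rescan of other elements needed.
Needs rescan: no

Answer: no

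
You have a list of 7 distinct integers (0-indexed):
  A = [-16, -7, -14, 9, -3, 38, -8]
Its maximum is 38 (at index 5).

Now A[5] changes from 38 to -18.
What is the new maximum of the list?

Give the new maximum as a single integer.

Answer: 9

Derivation:
Old max = 38 (at index 5)
Change: A[5] 38 -> -18
Changed element WAS the max -> may need rescan.
  Max of remaining elements: 9
  New max = max(-18, 9) = 9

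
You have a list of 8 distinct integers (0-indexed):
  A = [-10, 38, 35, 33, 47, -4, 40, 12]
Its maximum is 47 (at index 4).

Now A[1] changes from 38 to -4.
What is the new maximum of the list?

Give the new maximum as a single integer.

Old max = 47 (at index 4)
Change: A[1] 38 -> -4
Changed element was NOT the old max.
  New max = max(old_max, new_val) = max(47, -4) = 47

Answer: 47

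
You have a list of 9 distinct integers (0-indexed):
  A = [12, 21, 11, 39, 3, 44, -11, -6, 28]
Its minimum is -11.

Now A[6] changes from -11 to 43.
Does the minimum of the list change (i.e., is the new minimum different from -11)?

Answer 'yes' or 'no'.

Answer: yes

Derivation:
Old min = -11
Change: A[6] -11 -> 43
Changed element was the min; new min must be rechecked.
New min = -6; changed? yes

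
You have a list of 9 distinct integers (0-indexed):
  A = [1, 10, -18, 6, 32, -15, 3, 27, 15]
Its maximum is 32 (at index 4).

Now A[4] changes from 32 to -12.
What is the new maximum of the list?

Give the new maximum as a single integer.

Answer: 27

Derivation:
Old max = 32 (at index 4)
Change: A[4] 32 -> -12
Changed element WAS the max -> may need rescan.
  Max of remaining elements: 27
  New max = max(-12, 27) = 27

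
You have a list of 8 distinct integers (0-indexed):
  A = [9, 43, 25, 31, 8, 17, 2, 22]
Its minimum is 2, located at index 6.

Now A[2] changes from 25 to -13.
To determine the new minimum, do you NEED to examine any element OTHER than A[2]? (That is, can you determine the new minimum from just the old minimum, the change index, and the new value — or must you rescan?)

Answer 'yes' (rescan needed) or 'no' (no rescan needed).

Old min = 2 at index 6
Change at index 2: 25 -> -13
Index 2 was NOT the min. New min = min(2, -13). No rescan of other elements needed.
Needs rescan: no

Answer: no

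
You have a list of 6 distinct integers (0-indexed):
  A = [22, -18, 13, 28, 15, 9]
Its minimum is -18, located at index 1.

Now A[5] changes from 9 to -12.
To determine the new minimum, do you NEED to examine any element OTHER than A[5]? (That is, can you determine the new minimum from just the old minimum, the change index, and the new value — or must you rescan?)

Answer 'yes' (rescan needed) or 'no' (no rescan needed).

Old min = -18 at index 1
Change at index 5: 9 -> -12
Index 5 was NOT the min. New min = min(-18, -12). No rescan of other elements needed.
Needs rescan: no

Answer: no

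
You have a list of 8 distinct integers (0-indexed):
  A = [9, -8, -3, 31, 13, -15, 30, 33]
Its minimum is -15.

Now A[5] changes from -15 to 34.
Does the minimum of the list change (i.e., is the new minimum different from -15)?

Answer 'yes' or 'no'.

Answer: yes

Derivation:
Old min = -15
Change: A[5] -15 -> 34
Changed element was the min; new min must be rechecked.
New min = -8; changed? yes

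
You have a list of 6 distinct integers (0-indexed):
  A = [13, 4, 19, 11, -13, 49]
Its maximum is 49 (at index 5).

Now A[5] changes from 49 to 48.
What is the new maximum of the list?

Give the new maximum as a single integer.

Answer: 48

Derivation:
Old max = 49 (at index 5)
Change: A[5] 49 -> 48
Changed element WAS the max -> may need rescan.
  Max of remaining elements: 19
  New max = max(48, 19) = 48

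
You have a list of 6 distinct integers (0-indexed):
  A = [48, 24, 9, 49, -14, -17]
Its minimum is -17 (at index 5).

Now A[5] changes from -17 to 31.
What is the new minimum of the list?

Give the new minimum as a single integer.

Answer: -14

Derivation:
Old min = -17 (at index 5)
Change: A[5] -17 -> 31
Changed element WAS the min. Need to check: is 31 still <= all others?
  Min of remaining elements: -14
  New min = min(31, -14) = -14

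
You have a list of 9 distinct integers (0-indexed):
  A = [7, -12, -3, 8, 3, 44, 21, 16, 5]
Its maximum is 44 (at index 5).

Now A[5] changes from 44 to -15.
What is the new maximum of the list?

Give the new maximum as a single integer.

Old max = 44 (at index 5)
Change: A[5] 44 -> -15
Changed element WAS the max -> may need rescan.
  Max of remaining elements: 21
  New max = max(-15, 21) = 21

Answer: 21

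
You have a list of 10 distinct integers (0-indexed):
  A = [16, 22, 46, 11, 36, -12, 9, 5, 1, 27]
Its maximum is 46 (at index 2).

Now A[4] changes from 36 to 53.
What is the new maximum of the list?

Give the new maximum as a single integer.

Old max = 46 (at index 2)
Change: A[4] 36 -> 53
Changed element was NOT the old max.
  New max = max(old_max, new_val) = max(46, 53) = 53

Answer: 53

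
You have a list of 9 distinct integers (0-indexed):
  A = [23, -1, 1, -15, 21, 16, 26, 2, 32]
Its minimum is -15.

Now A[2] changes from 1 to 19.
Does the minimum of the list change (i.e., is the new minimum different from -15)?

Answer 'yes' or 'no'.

Old min = -15
Change: A[2] 1 -> 19
Changed element was NOT the min; min changes only if 19 < -15.
New min = -15; changed? no

Answer: no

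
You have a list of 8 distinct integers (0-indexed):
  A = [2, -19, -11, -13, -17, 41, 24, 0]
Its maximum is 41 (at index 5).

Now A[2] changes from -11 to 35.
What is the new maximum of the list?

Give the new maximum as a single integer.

Answer: 41

Derivation:
Old max = 41 (at index 5)
Change: A[2] -11 -> 35
Changed element was NOT the old max.
  New max = max(old_max, new_val) = max(41, 35) = 41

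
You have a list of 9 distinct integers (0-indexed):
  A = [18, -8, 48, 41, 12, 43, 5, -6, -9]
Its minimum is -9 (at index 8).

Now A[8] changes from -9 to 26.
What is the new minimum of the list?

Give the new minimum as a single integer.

Old min = -9 (at index 8)
Change: A[8] -9 -> 26
Changed element WAS the min. Need to check: is 26 still <= all others?
  Min of remaining elements: -8
  New min = min(26, -8) = -8

Answer: -8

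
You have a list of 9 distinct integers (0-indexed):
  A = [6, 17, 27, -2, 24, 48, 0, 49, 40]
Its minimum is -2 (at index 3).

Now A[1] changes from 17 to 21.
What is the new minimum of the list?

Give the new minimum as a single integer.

Old min = -2 (at index 3)
Change: A[1] 17 -> 21
Changed element was NOT the old min.
  New min = min(old_min, new_val) = min(-2, 21) = -2

Answer: -2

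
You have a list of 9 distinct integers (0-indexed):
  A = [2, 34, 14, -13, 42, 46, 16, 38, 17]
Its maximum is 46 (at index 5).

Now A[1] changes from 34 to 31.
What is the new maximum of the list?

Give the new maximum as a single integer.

Old max = 46 (at index 5)
Change: A[1] 34 -> 31
Changed element was NOT the old max.
  New max = max(old_max, new_val) = max(46, 31) = 46

Answer: 46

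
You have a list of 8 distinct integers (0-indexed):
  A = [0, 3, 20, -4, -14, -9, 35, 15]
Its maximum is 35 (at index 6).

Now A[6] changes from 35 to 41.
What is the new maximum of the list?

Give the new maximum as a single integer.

Old max = 35 (at index 6)
Change: A[6] 35 -> 41
Changed element WAS the max -> may need rescan.
  Max of remaining elements: 20
  New max = max(41, 20) = 41

Answer: 41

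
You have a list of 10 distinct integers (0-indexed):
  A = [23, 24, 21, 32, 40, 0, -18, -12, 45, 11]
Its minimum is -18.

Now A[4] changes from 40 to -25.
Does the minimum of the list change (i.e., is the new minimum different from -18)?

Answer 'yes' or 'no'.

Old min = -18
Change: A[4] 40 -> -25
Changed element was NOT the min; min changes only if -25 < -18.
New min = -25; changed? yes

Answer: yes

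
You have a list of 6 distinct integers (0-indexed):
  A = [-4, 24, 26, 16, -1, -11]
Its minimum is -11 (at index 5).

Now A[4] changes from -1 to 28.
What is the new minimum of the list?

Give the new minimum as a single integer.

Old min = -11 (at index 5)
Change: A[4] -1 -> 28
Changed element was NOT the old min.
  New min = min(old_min, new_val) = min(-11, 28) = -11

Answer: -11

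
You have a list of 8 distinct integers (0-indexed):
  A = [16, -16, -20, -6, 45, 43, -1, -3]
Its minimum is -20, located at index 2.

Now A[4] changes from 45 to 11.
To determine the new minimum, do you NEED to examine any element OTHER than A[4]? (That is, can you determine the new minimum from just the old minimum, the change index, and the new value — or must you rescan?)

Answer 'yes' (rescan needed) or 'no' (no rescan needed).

Answer: no

Derivation:
Old min = -20 at index 2
Change at index 4: 45 -> 11
Index 4 was NOT the min. New min = min(-20, 11). No rescan of other elements needed.
Needs rescan: no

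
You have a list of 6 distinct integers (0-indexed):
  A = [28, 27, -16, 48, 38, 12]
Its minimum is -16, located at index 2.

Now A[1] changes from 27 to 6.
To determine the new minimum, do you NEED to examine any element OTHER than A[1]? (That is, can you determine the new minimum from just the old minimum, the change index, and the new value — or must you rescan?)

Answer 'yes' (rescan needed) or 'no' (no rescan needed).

Old min = -16 at index 2
Change at index 1: 27 -> 6
Index 1 was NOT the min. New min = min(-16, 6). No rescan of other elements needed.
Needs rescan: no

Answer: no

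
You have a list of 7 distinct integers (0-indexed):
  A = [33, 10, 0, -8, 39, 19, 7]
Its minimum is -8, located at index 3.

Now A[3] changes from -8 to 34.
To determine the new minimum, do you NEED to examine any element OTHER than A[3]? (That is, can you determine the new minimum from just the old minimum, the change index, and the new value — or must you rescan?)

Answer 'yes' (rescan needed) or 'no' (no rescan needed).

Answer: yes

Derivation:
Old min = -8 at index 3
Change at index 3: -8 -> 34
Index 3 WAS the min and new value 34 > old min -8. Must rescan other elements to find the new min.
Needs rescan: yes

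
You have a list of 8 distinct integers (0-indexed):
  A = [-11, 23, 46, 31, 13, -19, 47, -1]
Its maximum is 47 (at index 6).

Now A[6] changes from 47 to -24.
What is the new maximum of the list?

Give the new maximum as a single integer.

Old max = 47 (at index 6)
Change: A[6] 47 -> -24
Changed element WAS the max -> may need rescan.
  Max of remaining elements: 46
  New max = max(-24, 46) = 46

Answer: 46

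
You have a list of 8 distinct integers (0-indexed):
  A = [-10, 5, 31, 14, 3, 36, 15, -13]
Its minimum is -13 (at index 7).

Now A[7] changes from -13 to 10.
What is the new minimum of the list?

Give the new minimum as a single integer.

Answer: -10

Derivation:
Old min = -13 (at index 7)
Change: A[7] -13 -> 10
Changed element WAS the min. Need to check: is 10 still <= all others?
  Min of remaining elements: -10
  New min = min(10, -10) = -10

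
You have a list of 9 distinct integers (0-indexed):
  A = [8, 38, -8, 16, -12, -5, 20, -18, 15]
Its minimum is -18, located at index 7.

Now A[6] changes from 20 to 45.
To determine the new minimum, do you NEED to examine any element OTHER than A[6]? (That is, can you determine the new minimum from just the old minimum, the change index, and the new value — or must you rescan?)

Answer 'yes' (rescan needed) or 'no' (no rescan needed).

Answer: no

Derivation:
Old min = -18 at index 7
Change at index 6: 20 -> 45
Index 6 was NOT the min. New min = min(-18, 45). No rescan of other elements needed.
Needs rescan: no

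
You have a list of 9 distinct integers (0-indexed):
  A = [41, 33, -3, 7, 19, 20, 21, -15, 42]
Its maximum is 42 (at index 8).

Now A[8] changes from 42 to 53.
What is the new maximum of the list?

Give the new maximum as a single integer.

Answer: 53

Derivation:
Old max = 42 (at index 8)
Change: A[8] 42 -> 53
Changed element WAS the max -> may need rescan.
  Max of remaining elements: 41
  New max = max(53, 41) = 53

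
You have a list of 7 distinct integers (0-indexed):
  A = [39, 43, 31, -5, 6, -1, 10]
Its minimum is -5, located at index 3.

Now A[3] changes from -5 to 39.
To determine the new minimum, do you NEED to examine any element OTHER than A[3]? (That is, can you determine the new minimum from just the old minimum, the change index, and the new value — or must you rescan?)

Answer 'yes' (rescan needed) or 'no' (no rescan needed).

Answer: yes

Derivation:
Old min = -5 at index 3
Change at index 3: -5 -> 39
Index 3 WAS the min and new value 39 > old min -5. Must rescan other elements to find the new min.
Needs rescan: yes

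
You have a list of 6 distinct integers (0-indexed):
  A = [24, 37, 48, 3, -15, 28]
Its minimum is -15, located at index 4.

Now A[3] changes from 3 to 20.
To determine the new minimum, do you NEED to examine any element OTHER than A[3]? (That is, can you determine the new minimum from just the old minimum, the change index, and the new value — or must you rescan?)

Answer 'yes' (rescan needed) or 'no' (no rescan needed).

Old min = -15 at index 4
Change at index 3: 3 -> 20
Index 3 was NOT the min. New min = min(-15, 20). No rescan of other elements needed.
Needs rescan: no

Answer: no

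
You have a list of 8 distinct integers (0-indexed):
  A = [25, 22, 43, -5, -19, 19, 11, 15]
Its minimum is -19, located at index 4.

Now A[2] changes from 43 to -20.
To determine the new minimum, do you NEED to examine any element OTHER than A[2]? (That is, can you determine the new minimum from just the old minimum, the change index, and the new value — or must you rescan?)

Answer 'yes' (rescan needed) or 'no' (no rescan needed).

Old min = -19 at index 4
Change at index 2: 43 -> -20
Index 2 was NOT the min. New min = min(-19, -20). No rescan of other elements needed.
Needs rescan: no

Answer: no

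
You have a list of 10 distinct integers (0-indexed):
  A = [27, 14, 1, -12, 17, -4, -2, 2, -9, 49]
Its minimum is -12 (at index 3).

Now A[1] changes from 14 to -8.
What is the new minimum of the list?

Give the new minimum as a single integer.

Old min = -12 (at index 3)
Change: A[1] 14 -> -8
Changed element was NOT the old min.
  New min = min(old_min, new_val) = min(-12, -8) = -12

Answer: -12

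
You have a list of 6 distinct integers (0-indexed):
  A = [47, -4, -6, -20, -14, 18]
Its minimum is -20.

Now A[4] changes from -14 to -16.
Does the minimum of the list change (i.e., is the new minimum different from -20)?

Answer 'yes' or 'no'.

Answer: no

Derivation:
Old min = -20
Change: A[4] -14 -> -16
Changed element was NOT the min; min changes only if -16 < -20.
New min = -20; changed? no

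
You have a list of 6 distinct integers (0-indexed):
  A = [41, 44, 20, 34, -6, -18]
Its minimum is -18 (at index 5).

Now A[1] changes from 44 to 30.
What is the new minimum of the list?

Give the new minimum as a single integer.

Old min = -18 (at index 5)
Change: A[1] 44 -> 30
Changed element was NOT the old min.
  New min = min(old_min, new_val) = min(-18, 30) = -18

Answer: -18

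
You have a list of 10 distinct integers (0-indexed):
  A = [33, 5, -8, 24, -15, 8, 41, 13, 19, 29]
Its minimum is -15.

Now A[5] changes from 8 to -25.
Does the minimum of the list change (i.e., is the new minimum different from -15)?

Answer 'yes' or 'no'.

Old min = -15
Change: A[5] 8 -> -25
Changed element was NOT the min; min changes only if -25 < -15.
New min = -25; changed? yes

Answer: yes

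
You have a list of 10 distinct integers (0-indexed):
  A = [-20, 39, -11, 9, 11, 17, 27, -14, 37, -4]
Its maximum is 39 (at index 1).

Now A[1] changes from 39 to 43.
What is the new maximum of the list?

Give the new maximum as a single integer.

Answer: 43

Derivation:
Old max = 39 (at index 1)
Change: A[1] 39 -> 43
Changed element WAS the max -> may need rescan.
  Max of remaining elements: 37
  New max = max(43, 37) = 43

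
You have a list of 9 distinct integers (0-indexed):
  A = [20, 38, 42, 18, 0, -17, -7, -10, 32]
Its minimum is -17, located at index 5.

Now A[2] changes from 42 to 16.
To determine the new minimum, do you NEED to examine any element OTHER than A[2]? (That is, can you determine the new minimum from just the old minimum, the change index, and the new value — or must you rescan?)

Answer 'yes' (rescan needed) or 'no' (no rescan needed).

Old min = -17 at index 5
Change at index 2: 42 -> 16
Index 2 was NOT the min. New min = min(-17, 16). No rescan of other elements needed.
Needs rescan: no

Answer: no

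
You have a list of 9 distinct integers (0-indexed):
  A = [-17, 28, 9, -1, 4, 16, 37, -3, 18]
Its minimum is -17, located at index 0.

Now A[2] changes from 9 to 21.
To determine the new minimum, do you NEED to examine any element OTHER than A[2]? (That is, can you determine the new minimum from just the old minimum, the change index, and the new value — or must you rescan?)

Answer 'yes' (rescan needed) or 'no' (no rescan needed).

Old min = -17 at index 0
Change at index 2: 9 -> 21
Index 2 was NOT the min. New min = min(-17, 21). No rescan of other elements needed.
Needs rescan: no

Answer: no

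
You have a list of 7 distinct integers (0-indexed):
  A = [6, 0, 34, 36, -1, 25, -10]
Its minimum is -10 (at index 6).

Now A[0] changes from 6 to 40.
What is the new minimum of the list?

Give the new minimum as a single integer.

Answer: -10

Derivation:
Old min = -10 (at index 6)
Change: A[0] 6 -> 40
Changed element was NOT the old min.
  New min = min(old_min, new_val) = min(-10, 40) = -10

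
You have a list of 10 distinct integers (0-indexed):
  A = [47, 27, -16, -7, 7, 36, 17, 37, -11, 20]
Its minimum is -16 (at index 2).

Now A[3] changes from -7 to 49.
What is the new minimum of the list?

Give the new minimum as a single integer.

Old min = -16 (at index 2)
Change: A[3] -7 -> 49
Changed element was NOT the old min.
  New min = min(old_min, new_val) = min(-16, 49) = -16

Answer: -16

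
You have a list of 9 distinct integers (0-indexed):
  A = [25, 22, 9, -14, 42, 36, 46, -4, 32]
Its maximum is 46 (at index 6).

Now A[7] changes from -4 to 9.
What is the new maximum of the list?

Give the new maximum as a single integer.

Answer: 46

Derivation:
Old max = 46 (at index 6)
Change: A[7] -4 -> 9
Changed element was NOT the old max.
  New max = max(old_max, new_val) = max(46, 9) = 46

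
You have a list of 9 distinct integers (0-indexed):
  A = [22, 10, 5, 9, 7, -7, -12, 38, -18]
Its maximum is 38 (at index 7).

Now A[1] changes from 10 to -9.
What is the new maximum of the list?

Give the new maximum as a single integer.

Answer: 38

Derivation:
Old max = 38 (at index 7)
Change: A[1] 10 -> -9
Changed element was NOT the old max.
  New max = max(old_max, new_val) = max(38, -9) = 38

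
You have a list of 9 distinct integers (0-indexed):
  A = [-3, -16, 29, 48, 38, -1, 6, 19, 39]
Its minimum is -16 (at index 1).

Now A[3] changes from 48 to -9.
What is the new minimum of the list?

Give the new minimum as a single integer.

Old min = -16 (at index 1)
Change: A[3] 48 -> -9
Changed element was NOT the old min.
  New min = min(old_min, new_val) = min(-16, -9) = -16

Answer: -16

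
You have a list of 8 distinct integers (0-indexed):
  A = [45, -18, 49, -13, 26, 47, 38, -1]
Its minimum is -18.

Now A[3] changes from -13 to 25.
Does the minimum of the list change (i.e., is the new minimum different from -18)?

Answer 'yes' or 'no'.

Answer: no

Derivation:
Old min = -18
Change: A[3] -13 -> 25
Changed element was NOT the min; min changes only if 25 < -18.
New min = -18; changed? no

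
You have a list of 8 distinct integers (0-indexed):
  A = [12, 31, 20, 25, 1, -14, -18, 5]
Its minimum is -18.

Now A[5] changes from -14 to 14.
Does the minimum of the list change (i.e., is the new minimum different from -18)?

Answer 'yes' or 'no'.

Answer: no

Derivation:
Old min = -18
Change: A[5] -14 -> 14
Changed element was NOT the min; min changes only if 14 < -18.
New min = -18; changed? no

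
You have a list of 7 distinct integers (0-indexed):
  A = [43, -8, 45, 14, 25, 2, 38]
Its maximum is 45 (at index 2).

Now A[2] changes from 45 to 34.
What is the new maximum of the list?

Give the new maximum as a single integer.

Old max = 45 (at index 2)
Change: A[2] 45 -> 34
Changed element WAS the max -> may need rescan.
  Max of remaining elements: 43
  New max = max(34, 43) = 43

Answer: 43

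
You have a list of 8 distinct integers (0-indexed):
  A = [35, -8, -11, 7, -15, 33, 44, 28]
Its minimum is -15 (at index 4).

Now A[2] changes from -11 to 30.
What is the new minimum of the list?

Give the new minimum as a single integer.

Answer: -15

Derivation:
Old min = -15 (at index 4)
Change: A[2] -11 -> 30
Changed element was NOT the old min.
  New min = min(old_min, new_val) = min(-15, 30) = -15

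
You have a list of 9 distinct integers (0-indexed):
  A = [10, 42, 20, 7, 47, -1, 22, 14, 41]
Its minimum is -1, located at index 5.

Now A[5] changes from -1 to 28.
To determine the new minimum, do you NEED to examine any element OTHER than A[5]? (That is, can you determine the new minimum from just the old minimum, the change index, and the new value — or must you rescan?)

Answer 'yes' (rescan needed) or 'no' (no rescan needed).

Old min = -1 at index 5
Change at index 5: -1 -> 28
Index 5 WAS the min and new value 28 > old min -1. Must rescan other elements to find the new min.
Needs rescan: yes

Answer: yes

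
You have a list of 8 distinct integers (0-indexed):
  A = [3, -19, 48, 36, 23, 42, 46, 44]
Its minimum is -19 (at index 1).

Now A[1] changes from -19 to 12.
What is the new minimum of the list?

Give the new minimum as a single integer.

Old min = -19 (at index 1)
Change: A[1] -19 -> 12
Changed element WAS the min. Need to check: is 12 still <= all others?
  Min of remaining elements: 3
  New min = min(12, 3) = 3

Answer: 3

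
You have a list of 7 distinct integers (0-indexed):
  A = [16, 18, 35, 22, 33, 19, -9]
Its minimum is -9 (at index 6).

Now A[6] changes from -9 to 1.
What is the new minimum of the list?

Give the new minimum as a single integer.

Answer: 1

Derivation:
Old min = -9 (at index 6)
Change: A[6] -9 -> 1
Changed element WAS the min. Need to check: is 1 still <= all others?
  Min of remaining elements: 16
  New min = min(1, 16) = 1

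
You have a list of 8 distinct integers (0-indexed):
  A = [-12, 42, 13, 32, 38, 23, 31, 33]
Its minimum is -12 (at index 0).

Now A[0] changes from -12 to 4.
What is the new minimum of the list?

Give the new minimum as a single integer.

Old min = -12 (at index 0)
Change: A[0] -12 -> 4
Changed element WAS the min. Need to check: is 4 still <= all others?
  Min of remaining elements: 13
  New min = min(4, 13) = 4

Answer: 4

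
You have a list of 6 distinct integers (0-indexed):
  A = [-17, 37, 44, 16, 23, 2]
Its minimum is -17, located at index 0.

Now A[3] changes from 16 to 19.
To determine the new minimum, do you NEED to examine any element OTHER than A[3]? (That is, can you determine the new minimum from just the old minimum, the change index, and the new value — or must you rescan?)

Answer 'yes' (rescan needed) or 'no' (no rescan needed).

Answer: no

Derivation:
Old min = -17 at index 0
Change at index 3: 16 -> 19
Index 3 was NOT the min. New min = min(-17, 19). No rescan of other elements needed.
Needs rescan: no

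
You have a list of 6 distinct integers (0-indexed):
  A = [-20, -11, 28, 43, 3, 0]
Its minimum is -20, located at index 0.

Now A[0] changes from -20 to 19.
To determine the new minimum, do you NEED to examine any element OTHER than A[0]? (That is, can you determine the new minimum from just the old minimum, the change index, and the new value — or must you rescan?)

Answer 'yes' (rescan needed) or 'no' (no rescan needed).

Old min = -20 at index 0
Change at index 0: -20 -> 19
Index 0 WAS the min and new value 19 > old min -20. Must rescan other elements to find the new min.
Needs rescan: yes

Answer: yes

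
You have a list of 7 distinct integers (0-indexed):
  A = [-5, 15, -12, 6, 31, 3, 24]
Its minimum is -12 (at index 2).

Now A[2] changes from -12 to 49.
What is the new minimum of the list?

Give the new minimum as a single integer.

Answer: -5

Derivation:
Old min = -12 (at index 2)
Change: A[2] -12 -> 49
Changed element WAS the min. Need to check: is 49 still <= all others?
  Min of remaining elements: -5
  New min = min(49, -5) = -5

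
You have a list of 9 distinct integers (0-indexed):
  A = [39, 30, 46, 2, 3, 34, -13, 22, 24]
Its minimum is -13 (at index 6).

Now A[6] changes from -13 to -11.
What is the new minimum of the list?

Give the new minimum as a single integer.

Answer: -11

Derivation:
Old min = -13 (at index 6)
Change: A[6] -13 -> -11
Changed element WAS the min. Need to check: is -11 still <= all others?
  Min of remaining elements: 2
  New min = min(-11, 2) = -11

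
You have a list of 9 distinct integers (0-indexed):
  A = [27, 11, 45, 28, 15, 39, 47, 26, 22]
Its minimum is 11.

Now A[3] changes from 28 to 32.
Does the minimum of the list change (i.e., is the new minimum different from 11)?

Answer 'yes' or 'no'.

Answer: no

Derivation:
Old min = 11
Change: A[3] 28 -> 32
Changed element was NOT the min; min changes only if 32 < 11.
New min = 11; changed? no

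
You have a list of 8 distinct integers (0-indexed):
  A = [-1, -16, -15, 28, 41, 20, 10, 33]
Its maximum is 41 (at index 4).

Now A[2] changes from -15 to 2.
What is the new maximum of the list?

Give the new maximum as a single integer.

Answer: 41

Derivation:
Old max = 41 (at index 4)
Change: A[2] -15 -> 2
Changed element was NOT the old max.
  New max = max(old_max, new_val) = max(41, 2) = 41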